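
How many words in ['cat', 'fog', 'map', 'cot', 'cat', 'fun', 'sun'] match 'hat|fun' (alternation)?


Alternation 'hat|fun' matches either 'hat' or 'fun'.
Checking each word:
  'cat' -> no
  'fog' -> no
  'map' -> no
  'cot' -> no
  'cat' -> no
  'fun' -> MATCH
  'sun' -> no
Matches: ['fun']
Count: 1

1


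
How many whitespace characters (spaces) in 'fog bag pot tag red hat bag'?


\s matches whitespace characters (spaces, tabs, etc.).
Text: 'fog bag pot tag red hat bag'
This text has 7 words separated by spaces.
Number of spaces = number of words - 1 = 7 - 1 = 6

6


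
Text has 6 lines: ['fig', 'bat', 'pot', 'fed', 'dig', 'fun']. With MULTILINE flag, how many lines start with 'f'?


With MULTILINE flag, ^ matches the start of each line.
Lines: ['fig', 'bat', 'pot', 'fed', 'dig', 'fun']
Checking which lines start with 'f':
  Line 1: 'fig' -> MATCH
  Line 2: 'bat' -> no
  Line 3: 'pot' -> no
  Line 4: 'fed' -> MATCH
  Line 5: 'dig' -> no
  Line 6: 'fun' -> MATCH
Matching lines: ['fig', 'fed', 'fun']
Count: 3

3


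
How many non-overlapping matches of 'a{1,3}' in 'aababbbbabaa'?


Pattern 'a{1,3}' matches between 1 and 3 consecutive a's (greedy).
String: 'aababbbbabaa'
Finding runs of a's and applying greedy matching:
  Run at pos 0: 'aa' (length 2)
  Run at pos 3: 'a' (length 1)
  Run at pos 8: 'a' (length 1)
  Run at pos 10: 'aa' (length 2)
Matches: ['aa', 'a', 'a', 'aa']
Count: 4

4


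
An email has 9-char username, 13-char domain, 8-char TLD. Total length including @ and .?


An email address has format: username@domain.tld
Username length: 9
'@' character: 1
Domain length: 13
'.' character: 1
TLD length: 8
Total = 9 + 1 + 13 + 1 + 8 = 32

32


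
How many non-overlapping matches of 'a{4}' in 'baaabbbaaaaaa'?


Pattern 'a{4}' matches exactly 4 consecutive a's (greedy, non-overlapping).
String: 'baaabbbaaaaaa'
Scanning for runs of a's:
  Run at pos 1: 'aaa' (length 3) -> 0 match(es)
  Run at pos 7: 'aaaaaa' (length 6) -> 1 match(es)
Matches found: ['aaaa']
Total: 1

1


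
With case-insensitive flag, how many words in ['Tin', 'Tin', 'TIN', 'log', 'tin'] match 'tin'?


Case-insensitive matching: compare each word's lowercase form to 'tin'.
  'Tin' -> lower='tin' -> MATCH
  'Tin' -> lower='tin' -> MATCH
  'TIN' -> lower='tin' -> MATCH
  'log' -> lower='log' -> no
  'tin' -> lower='tin' -> MATCH
Matches: ['Tin', 'Tin', 'TIN', 'tin']
Count: 4

4


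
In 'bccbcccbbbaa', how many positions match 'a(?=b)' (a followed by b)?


Lookahead 'a(?=b)' matches 'a' only when followed by 'b'.
String: 'bccbcccbbbaa'
Checking each position where char is 'a':
  pos 10: 'a' -> no (next='a')
Matching positions: []
Count: 0

0


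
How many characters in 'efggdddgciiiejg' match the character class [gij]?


Character class [gij] matches any of: {g, i, j}
Scanning string 'efggdddgciiiejg' character by character:
  pos 0: 'e' -> no
  pos 1: 'f' -> no
  pos 2: 'g' -> MATCH
  pos 3: 'g' -> MATCH
  pos 4: 'd' -> no
  pos 5: 'd' -> no
  pos 6: 'd' -> no
  pos 7: 'g' -> MATCH
  pos 8: 'c' -> no
  pos 9: 'i' -> MATCH
  pos 10: 'i' -> MATCH
  pos 11: 'i' -> MATCH
  pos 12: 'e' -> no
  pos 13: 'j' -> MATCH
  pos 14: 'g' -> MATCH
Total matches: 8

8


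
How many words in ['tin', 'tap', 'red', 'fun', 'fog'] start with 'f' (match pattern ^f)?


Pattern ^f anchors to start of word. Check which words begin with 'f':
  'tin' -> no
  'tap' -> no
  'red' -> no
  'fun' -> MATCH (starts with 'f')
  'fog' -> MATCH (starts with 'f')
Matching words: ['fun', 'fog']
Count: 2

2


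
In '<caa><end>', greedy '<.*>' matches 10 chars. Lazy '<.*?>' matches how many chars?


Greedy '<.*>' tries to match as MUCH as possible.
Lazy '<.*?>' tries to match as LITTLE as possible.

String: '<caa><end>'
Greedy '<.*>' starts at first '<' and extends to the LAST '>': '<caa><end>' (10 chars)
Lazy '<.*?>' starts at first '<' and stops at the FIRST '>': '<caa>' (5 chars)

5


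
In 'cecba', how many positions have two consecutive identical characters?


Looking for consecutive identical characters in 'cecba':
  pos 0-1: 'c' vs 'e' -> different
  pos 1-2: 'e' vs 'c' -> different
  pos 2-3: 'c' vs 'b' -> different
  pos 3-4: 'b' vs 'a' -> different
Consecutive identical pairs: []
Count: 0

0


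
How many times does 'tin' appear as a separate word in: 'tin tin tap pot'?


Scanning each word for exact match 'tin':
  Word 1: 'tin' -> MATCH
  Word 2: 'tin' -> MATCH
  Word 3: 'tap' -> no
  Word 4: 'pot' -> no
Total matches: 2

2


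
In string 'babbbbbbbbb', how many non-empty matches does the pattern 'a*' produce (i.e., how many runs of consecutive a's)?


Pattern 'a*' matches zero or more a's. We want non-empty runs of consecutive a's.
String: 'babbbbbbbbb'
Walking through the string to find runs of a's:
  Run 1: positions 1-1 -> 'a'
Non-empty runs found: ['a']
Count: 1

1


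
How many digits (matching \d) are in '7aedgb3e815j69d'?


\d matches any digit 0-9.
Scanning '7aedgb3e815j69d':
  pos 0: '7' -> DIGIT
  pos 6: '3' -> DIGIT
  pos 8: '8' -> DIGIT
  pos 9: '1' -> DIGIT
  pos 10: '5' -> DIGIT
  pos 12: '6' -> DIGIT
  pos 13: '9' -> DIGIT
Digits found: ['7', '3', '8', '1', '5', '6', '9']
Total: 7

7


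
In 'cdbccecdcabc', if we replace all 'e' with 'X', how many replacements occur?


re.sub('e', 'X', text) replaces every occurrence of 'e' with 'X'.
Text: 'cdbccecdcabc'
Scanning for 'e':
  pos 5: 'e' -> replacement #1
Total replacements: 1

1


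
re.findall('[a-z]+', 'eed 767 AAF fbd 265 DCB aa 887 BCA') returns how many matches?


Pattern '[a-z]+' finds one or more lowercase letters.
Text: 'eed 767 AAF fbd 265 DCB aa 887 BCA'
Scanning for matches:
  Match 1: 'eed'
  Match 2: 'fbd'
  Match 3: 'aa'
Total matches: 3

3


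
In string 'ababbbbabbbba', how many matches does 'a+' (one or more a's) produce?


Pattern 'a+' matches one or more consecutive a's.
String: 'ababbbbabbbba'
Scanning for runs of a:
  Match 1: 'a' (length 1)
  Match 2: 'a' (length 1)
  Match 3: 'a' (length 1)
  Match 4: 'a' (length 1)
Total matches: 4

4


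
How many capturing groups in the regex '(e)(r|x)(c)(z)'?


To count capturing groups, count each '(' that starts a group.
Pattern: '(e)(r|x)(c)(z)'
Walking through the pattern:
  Position 0: '(' -> group #1
  Position 3: '(' -> group #2
  Position 8: '(' -> group #3
  Position 11: '(' -> group #4
Total capturing groups: 4

4


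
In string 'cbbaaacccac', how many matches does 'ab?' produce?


Pattern 'ab?' matches 'a' optionally followed by 'b'.
String: 'cbbaaacccac'
Scanning left to right for 'a' then checking next char:
  Match 1: 'a' (a not followed by b)
  Match 2: 'a' (a not followed by b)
  Match 3: 'a' (a not followed by b)
  Match 4: 'a' (a not followed by b)
Total matches: 4

4


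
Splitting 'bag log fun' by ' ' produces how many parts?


Splitting by ' ' breaks the string at each occurrence of the separator.
Text: 'bag log fun'
Parts after split:
  Part 1: 'bag'
  Part 2: 'log'
  Part 3: 'fun'
Total parts: 3

3


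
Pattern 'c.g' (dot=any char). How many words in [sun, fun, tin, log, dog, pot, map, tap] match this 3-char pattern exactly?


Pattern 'c.g' means: starts with 'c', any single char, ends with 'g'.
Checking each word (must be exactly 3 chars):
  'sun' (len=3): no
  'fun' (len=3): no
  'tin' (len=3): no
  'log' (len=3): no
  'dog' (len=3): no
  'pot' (len=3): no
  'map' (len=3): no
  'tap' (len=3): no
Matching words: []
Total: 0

0


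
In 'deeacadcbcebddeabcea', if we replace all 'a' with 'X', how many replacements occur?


re.sub('a', 'X', text) replaces every occurrence of 'a' with 'X'.
Text: 'deeacadcbcebddeabcea'
Scanning for 'a':
  pos 3: 'a' -> replacement #1
  pos 5: 'a' -> replacement #2
  pos 15: 'a' -> replacement #3
  pos 19: 'a' -> replacement #4
Total replacements: 4

4


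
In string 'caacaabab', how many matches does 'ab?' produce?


Pattern 'ab?' matches 'a' optionally followed by 'b'.
String: 'caacaabab'
Scanning left to right for 'a' then checking next char:
  Match 1: 'a' (a not followed by b)
  Match 2: 'a' (a not followed by b)
  Match 3: 'a' (a not followed by b)
  Match 4: 'ab' (a followed by b)
  Match 5: 'ab' (a followed by b)
Total matches: 5

5


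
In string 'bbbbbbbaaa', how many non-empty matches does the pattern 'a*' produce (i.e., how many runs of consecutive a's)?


Pattern 'a*' matches zero or more a's. We want non-empty runs of consecutive a's.
String: 'bbbbbbbaaa'
Walking through the string to find runs of a's:
  Run 1: positions 7-9 -> 'aaa'
Non-empty runs found: ['aaa']
Count: 1

1


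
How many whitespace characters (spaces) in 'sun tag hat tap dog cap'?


\s matches whitespace characters (spaces, tabs, etc.).
Text: 'sun tag hat tap dog cap'
This text has 6 words separated by spaces.
Number of spaces = number of words - 1 = 6 - 1 = 5

5


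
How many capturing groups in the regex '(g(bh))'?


To count capturing groups, count each '(' that starts a group.
Pattern: '(g(bh))'
Walking through the pattern:
  Position 0: '(' -> group #1
  Position 2: '(' -> group #2
Total capturing groups: 2

2


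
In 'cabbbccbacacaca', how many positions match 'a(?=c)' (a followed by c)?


Lookahead 'a(?=c)' matches 'a' only when followed by 'c'.
String: 'cabbbccbacacaca'
Checking each position where char is 'a':
  pos 1: 'a' -> no (next='b')
  pos 8: 'a' -> MATCH (next='c')
  pos 10: 'a' -> MATCH (next='c')
  pos 12: 'a' -> MATCH (next='c')
Matching positions: [8, 10, 12]
Count: 3

3


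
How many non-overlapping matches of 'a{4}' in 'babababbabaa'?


Pattern 'a{4}' matches exactly 4 consecutive a's (greedy, non-overlapping).
String: 'babababbabaa'
Scanning for runs of a's:
  Run at pos 1: 'a' (length 1) -> 0 match(es)
  Run at pos 3: 'a' (length 1) -> 0 match(es)
  Run at pos 5: 'a' (length 1) -> 0 match(es)
  Run at pos 8: 'a' (length 1) -> 0 match(es)
  Run at pos 10: 'aa' (length 2) -> 0 match(es)
Matches found: []
Total: 0

0


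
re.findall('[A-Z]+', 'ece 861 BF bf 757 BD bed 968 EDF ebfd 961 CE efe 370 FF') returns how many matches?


Pattern '[A-Z]+' finds one or more uppercase letters.
Text: 'ece 861 BF bf 757 BD bed 968 EDF ebfd 961 CE efe 370 FF'
Scanning for matches:
  Match 1: 'BF'
  Match 2: 'BD'
  Match 3: 'EDF'
  Match 4: 'CE'
  Match 5: 'FF'
Total matches: 5

5


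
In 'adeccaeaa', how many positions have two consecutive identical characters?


Looking for consecutive identical characters in 'adeccaeaa':
  pos 0-1: 'a' vs 'd' -> different
  pos 1-2: 'd' vs 'e' -> different
  pos 2-3: 'e' vs 'c' -> different
  pos 3-4: 'c' vs 'c' -> MATCH ('cc')
  pos 4-5: 'c' vs 'a' -> different
  pos 5-6: 'a' vs 'e' -> different
  pos 6-7: 'e' vs 'a' -> different
  pos 7-8: 'a' vs 'a' -> MATCH ('aa')
Consecutive identical pairs: ['cc', 'aa']
Count: 2

2


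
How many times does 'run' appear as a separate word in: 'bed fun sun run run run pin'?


Scanning each word for exact match 'run':
  Word 1: 'bed' -> no
  Word 2: 'fun' -> no
  Word 3: 'sun' -> no
  Word 4: 'run' -> MATCH
  Word 5: 'run' -> MATCH
  Word 6: 'run' -> MATCH
  Word 7: 'pin' -> no
Total matches: 3

3


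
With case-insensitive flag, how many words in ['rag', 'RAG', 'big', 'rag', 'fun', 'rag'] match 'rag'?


Case-insensitive matching: compare each word's lowercase form to 'rag'.
  'rag' -> lower='rag' -> MATCH
  'RAG' -> lower='rag' -> MATCH
  'big' -> lower='big' -> no
  'rag' -> lower='rag' -> MATCH
  'fun' -> lower='fun' -> no
  'rag' -> lower='rag' -> MATCH
Matches: ['rag', 'RAG', 'rag', 'rag']
Count: 4

4


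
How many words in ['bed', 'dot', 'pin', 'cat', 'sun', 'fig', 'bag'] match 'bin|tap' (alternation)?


Alternation 'bin|tap' matches either 'bin' or 'tap'.
Checking each word:
  'bed' -> no
  'dot' -> no
  'pin' -> no
  'cat' -> no
  'sun' -> no
  'fig' -> no
  'bag' -> no
Matches: []
Count: 0

0


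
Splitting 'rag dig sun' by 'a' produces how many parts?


Splitting by 'a' breaks the string at each occurrence of the separator.
Text: 'rag dig sun'
Parts after split:
  Part 1: 'r'
  Part 2: 'g dig sun'
Total parts: 2

2


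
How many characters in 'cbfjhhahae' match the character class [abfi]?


Character class [abfi] matches any of: {a, b, f, i}
Scanning string 'cbfjhhahae' character by character:
  pos 0: 'c' -> no
  pos 1: 'b' -> MATCH
  pos 2: 'f' -> MATCH
  pos 3: 'j' -> no
  pos 4: 'h' -> no
  pos 5: 'h' -> no
  pos 6: 'a' -> MATCH
  pos 7: 'h' -> no
  pos 8: 'a' -> MATCH
  pos 9: 'e' -> no
Total matches: 4

4


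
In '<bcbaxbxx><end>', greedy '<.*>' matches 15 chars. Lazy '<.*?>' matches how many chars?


Greedy '<.*>' tries to match as MUCH as possible.
Lazy '<.*?>' tries to match as LITTLE as possible.

String: '<bcbaxbxx><end>'
Greedy '<.*>' starts at first '<' and extends to the LAST '>': '<bcbaxbxx><end>' (15 chars)
Lazy '<.*?>' starts at first '<' and stops at the FIRST '>': '<bcbaxbxx>' (10 chars)

10


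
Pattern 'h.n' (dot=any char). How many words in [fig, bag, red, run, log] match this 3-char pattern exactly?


Pattern 'h.n' means: starts with 'h', any single char, ends with 'n'.
Checking each word (must be exactly 3 chars):
  'fig' (len=3): no
  'bag' (len=3): no
  'red' (len=3): no
  'run' (len=3): no
  'log' (len=3): no
Matching words: []
Total: 0

0


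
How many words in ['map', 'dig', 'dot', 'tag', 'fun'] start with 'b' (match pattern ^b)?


Pattern ^b anchors to start of word. Check which words begin with 'b':
  'map' -> no
  'dig' -> no
  'dot' -> no
  'tag' -> no
  'fun' -> no
Matching words: []
Count: 0

0


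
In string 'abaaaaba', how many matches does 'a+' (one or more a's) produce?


Pattern 'a+' matches one or more consecutive a's.
String: 'abaaaaba'
Scanning for runs of a:
  Match 1: 'a' (length 1)
  Match 2: 'aaaa' (length 4)
  Match 3: 'a' (length 1)
Total matches: 3

3


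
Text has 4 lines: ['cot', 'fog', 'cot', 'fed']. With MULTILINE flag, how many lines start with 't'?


With MULTILINE flag, ^ matches the start of each line.
Lines: ['cot', 'fog', 'cot', 'fed']
Checking which lines start with 't':
  Line 1: 'cot' -> no
  Line 2: 'fog' -> no
  Line 3: 'cot' -> no
  Line 4: 'fed' -> no
Matching lines: []
Count: 0

0


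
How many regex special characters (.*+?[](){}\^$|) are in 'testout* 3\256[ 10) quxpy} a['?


Regex special characters are: . * + ? [ ] ( ) { } \ ^ $ |
Scanning 'testout* 3\256[ 10) quxpy} a[':
  pos 7: '*' -> SPECIAL
  pos 10: '\' -> SPECIAL
  pos 14: '[' -> SPECIAL
  pos 18: ')' -> SPECIAL
  pos 25: '}' -> SPECIAL
  pos 28: '[' -> SPECIAL
Special chars found: ['*', '\\', '[', ')', '}', '[']
Total: 6

6


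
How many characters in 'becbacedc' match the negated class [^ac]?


Negated class [^ac] matches any char NOT in {a, c}
Scanning 'becbacedc':
  pos 0: 'b' -> MATCH
  pos 1: 'e' -> MATCH
  pos 2: 'c' -> no (excluded)
  pos 3: 'b' -> MATCH
  pos 4: 'a' -> no (excluded)
  pos 5: 'c' -> no (excluded)
  pos 6: 'e' -> MATCH
  pos 7: 'd' -> MATCH
  pos 8: 'c' -> no (excluded)
Total matches: 5

5


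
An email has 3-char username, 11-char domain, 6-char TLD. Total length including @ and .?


An email address has format: username@domain.tld
Username length: 3
'@' character: 1
Domain length: 11
'.' character: 1
TLD length: 6
Total = 3 + 1 + 11 + 1 + 6 = 22

22


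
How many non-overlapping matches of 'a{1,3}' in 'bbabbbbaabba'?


Pattern 'a{1,3}' matches between 1 and 3 consecutive a's (greedy).
String: 'bbabbbbaabba'
Finding runs of a's and applying greedy matching:
  Run at pos 2: 'a' (length 1)
  Run at pos 7: 'aa' (length 2)
  Run at pos 11: 'a' (length 1)
Matches: ['a', 'aa', 'a']
Count: 3

3


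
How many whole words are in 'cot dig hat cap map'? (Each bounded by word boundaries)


Word boundaries (\b) mark the start/end of each word.
Text: 'cot dig hat cap map'
Splitting by whitespace:
  Word 1: 'cot'
  Word 2: 'dig'
  Word 3: 'hat'
  Word 4: 'cap'
  Word 5: 'map'
Total whole words: 5

5


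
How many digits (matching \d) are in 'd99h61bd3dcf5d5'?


\d matches any digit 0-9.
Scanning 'd99h61bd3dcf5d5':
  pos 1: '9' -> DIGIT
  pos 2: '9' -> DIGIT
  pos 4: '6' -> DIGIT
  pos 5: '1' -> DIGIT
  pos 8: '3' -> DIGIT
  pos 12: '5' -> DIGIT
  pos 14: '5' -> DIGIT
Digits found: ['9', '9', '6', '1', '3', '5', '5']
Total: 7

7


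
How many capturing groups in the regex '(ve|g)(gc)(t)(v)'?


To count capturing groups, count each '(' that starts a group.
Pattern: '(ve|g)(gc)(t)(v)'
Walking through the pattern:
  Position 0: '(' -> group #1
  Position 6: '(' -> group #2
  Position 10: '(' -> group #3
  Position 13: '(' -> group #4
Total capturing groups: 4

4


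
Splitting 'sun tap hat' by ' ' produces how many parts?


Splitting by ' ' breaks the string at each occurrence of the separator.
Text: 'sun tap hat'
Parts after split:
  Part 1: 'sun'
  Part 2: 'tap'
  Part 3: 'hat'
Total parts: 3

3


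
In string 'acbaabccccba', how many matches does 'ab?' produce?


Pattern 'ab?' matches 'a' optionally followed by 'b'.
String: 'acbaabccccba'
Scanning left to right for 'a' then checking next char:
  Match 1: 'a' (a not followed by b)
  Match 2: 'a' (a not followed by b)
  Match 3: 'ab' (a followed by b)
  Match 4: 'a' (a not followed by b)
Total matches: 4

4


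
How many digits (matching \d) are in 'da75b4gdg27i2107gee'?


\d matches any digit 0-9.
Scanning 'da75b4gdg27i2107gee':
  pos 2: '7' -> DIGIT
  pos 3: '5' -> DIGIT
  pos 5: '4' -> DIGIT
  pos 9: '2' -> DIGIT
  pos 10: '7' -> DIGIT
  pos 12: '2' -> DIGIT
  pos 13: '1' -> DIGIT
  pos 14: '0' -> DIGIT
  pos 15: '7' -> DIGIT
Digits found: ['7', '5', '4', '2', '7', '2', '1', '0', '7']
Total: 9

9


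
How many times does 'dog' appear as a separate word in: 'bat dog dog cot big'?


Scanning each word for exact match 'dog':
  Word 1: 'bat' -> no
  Word 2: 'dog' -> MATCH
  Word 3: 'dog' -> MATCH
  Word 4: 'cot' -> no
  Word 5: 'big' -> no
Total matches: 2

2


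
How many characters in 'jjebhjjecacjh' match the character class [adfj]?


Character class [adfj] matches any of: {a, d, f, j}
Scanning string 'jjebhjjecacjh' character by character:
  pos 0: 'j' -> MATCH
  pos 1: 'j' -> MATCH
  pos 2: 'e' -> no
  pos 3: 'b' -> no
  pos 4: 'h' -> no
  pos 5: 'j' -> MATCH
  pos 6: 'j' -> MATCH
  pos 7: 'e' -> no
  pos 8: 'c' -> no
  pos 9: 'a' -> MATCH
  pos 10: 'c' -> no
  pos 11: 'j' -> MATCH
  pos 12: 'h' -> no
Total matches: 6

6


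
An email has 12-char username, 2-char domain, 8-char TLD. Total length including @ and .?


An email address has format: username@domain.tld
Username length: 12
'@' character: 1
Domain length: 2
'.' character: 1
TLD length: 8
Total = 12 + 1 + 2 + 1 + 8 = 24

24


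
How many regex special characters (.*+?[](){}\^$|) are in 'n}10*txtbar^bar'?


Regex special characters are: . * + ? [ ] ( ) { } \ ^ $ |
Scanning 'n}10*txtbar^bar':
  pos 1: '}' -> SPECIAL
  pos 4: '*' -> SPECIAL
  pos 11: '^' -> SPECIAL
Special chars found: ['}', '*', '^']
Total: 3

3


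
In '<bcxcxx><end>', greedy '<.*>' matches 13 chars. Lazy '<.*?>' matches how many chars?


Greedy '<.*>' tries to match as MUCH as possible.
Lazy '<.*?>' tries to match as LITTLE as possible.

String: '<bcxcxx><end>'
Greedy '<.*>' starts at first '<' and extends to the LAST '>': '<bcxcxx><end>' (13 chars)
Lazy '<.*?>' starts at first '<' and stops at the FIRST '>': '<bcxcxx>' (8 chars)

8


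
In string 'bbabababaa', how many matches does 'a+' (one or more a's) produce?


Pattern 'a+' matches one or more consecutive a's.
String: 'bbabababaa'
Scanning for runs of a:
  Match 1: 'a' (length 1)
  Match 2: 'a' (length 1)
  Match 3: 'a' (length 1)
  Match 4: 'aa' (length 2)
Total matches: 4

4


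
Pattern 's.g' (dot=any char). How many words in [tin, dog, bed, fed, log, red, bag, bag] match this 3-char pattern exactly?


Pattern 's.g' means: starts with 's', any single char, ends with 'g'.
Checking each word (must be exactly 3 chars):
  'tin' (len=3): no
  'dog' (len=3): no
  'bed' (len=3): no
  'fed' (len=3): no
  'log' (len=3): no
  'red' (len=3): no
  'bag' (len=3): no
  'bag' (len=3): no
Matching words: []
Total: 0

0


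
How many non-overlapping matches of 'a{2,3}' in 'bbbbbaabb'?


Pattern 'a{2,3}' matches between 2 and 3 consecutive a's (greedy).
String: 'bbbbbaabb'
Finding runs of a's and applying greedy matching:
  Run at pos 5: 'aa' (length 2)
Matches: ['aa']
Count: 1

1


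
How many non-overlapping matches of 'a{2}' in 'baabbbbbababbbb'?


Pattern 'a{2}' matches exactly 2 consecutive a's (greedy, non-overlapping).
String: 'baabbbbbababbbb'
Scanning for runs of a's:
  Run at pos 1: 'aa' (length 2) -> 1 match(es)
  Run at pos 8: 'a' (length 1) -> 0 match(es)
  Run at pos 10: 'a' (length 1) -> 0 match(es)
Matches found: ['aa']
Total: 1

1


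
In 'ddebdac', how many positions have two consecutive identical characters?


Looking for consecutive identical characters in 'ddebdac':
  pos 0-1: 'd' vs 'd' -> MATCH ('dd')
  pos 1-2: 'd' vs 'e' -> different
  pos 2-3: 'e' vs 'b' -> different
  pos 3-4: 'b' vs 'd' -> different
  pos 4-5: 'd' vs 'a' -> different
  pos 5-6: 'a' vs 'c' -> different
Consecutive identical pairs: ['dd']
Count: 1

1


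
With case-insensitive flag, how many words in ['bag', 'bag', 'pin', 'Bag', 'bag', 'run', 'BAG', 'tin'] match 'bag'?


Case-insensitive matching: compare each word's lowercase form to 'bag'.
  'bag' -> lower='bag' -> MATCH
  'bag' -> lower='bag' -> MATCH
  'pin' -> lower='pin' -> no
  'Bag' -> lower='bag' -> MATCH
  'bag' -> lower='bag' -> MATCH
  'run' -> lower='run' -> no
  'BAG' -> lower='bag' -> MATCH
  'tin' -> lower='tin' -> no
Matches: ['bag', 'bag', 'Bag', 'bag', 'BAG']
Count: 5

5


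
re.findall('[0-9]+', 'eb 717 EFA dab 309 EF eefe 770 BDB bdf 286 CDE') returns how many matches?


Pattern '[0-9]+' finds one or more digits.
Text: 'eb 717 EFA dab 309 EF eefe 770 BDB bdf 286 CDE'
Scanning for matches:
  Match 1: '717'
  Match 2: '309'
  Match 3: '770'
  Match 4: '286'
Total matches: 4

4


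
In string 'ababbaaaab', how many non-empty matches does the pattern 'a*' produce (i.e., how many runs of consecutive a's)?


Pattern 'a*' matches zero or more a's. We want non-empty runs of consecutive a's.
String: 'ababbaaaab'
Walking through the string to find runs of a's:
  Run 1: positions 0-0 -> 'a'
  Run 2: positions 2-2 -> 'a'
  Run 3: positions 5-8 -> 'aaaa'
Non-empty runs found: ['a', 'a', 'aaaa']
Count: 3

3


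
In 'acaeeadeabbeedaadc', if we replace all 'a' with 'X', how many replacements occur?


re.sub('a', 'X', text) replaces every occurrence of 'a' with 'X'.
Text: 'acaeeadeabbeedaadc'
Scanning for 'a':
  pos 0: 'a' -> replacement #1
  pos 2: 'a' -> replacement #2
  pos 5: 'a' -> replacement #3
  pos 8: 'a' -> replacement #4
  pos 14: 'a' -> replacement #5
  pos 15: 'a' -> replacement #6
Total replacements: 6

6


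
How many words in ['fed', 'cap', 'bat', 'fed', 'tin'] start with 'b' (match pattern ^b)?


Pattern ^b anchors to start of word. Check which words begin with 'b':
  'fed' -> no
  'cap' -> no
  'bat' -> MATCH (starts with 'b')
  'fed' -> no
  'tin' -> no
Matching words: ['bat']
Count: 1

1


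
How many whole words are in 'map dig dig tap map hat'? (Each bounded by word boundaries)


Word boundaries (\b) mark the start/end of each word.
Text: 'map dig dig tap map hat'
Splitting by whitespace:
  Word 1: 'map'
  Word 2: 'dig'
  Word 3: 'dig'
  Word 4: 'tap'
  Word 5: 'map'
  Word 6: 'hat'
Total whole words: 6

6


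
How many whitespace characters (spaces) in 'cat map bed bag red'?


\s matches whitespace characters (spaces, tabs, etc.).
Text: 'cat map bed bag red'
This text has 5 words separated by spaces.
Number of spaces = number of words - 1 = 5 - 1 = 4

4


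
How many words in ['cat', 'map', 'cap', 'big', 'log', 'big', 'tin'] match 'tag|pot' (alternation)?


Alternation 'tag|pot' matches either 'tag' or 'pot'.
Checking each word:
  'cat' -> no
  'map' -> no
  'cap' -> no
  'big' -> no
  'log' -> no
  'big' -> no
  'tin' -> no
Matches: []
Count: 0

0


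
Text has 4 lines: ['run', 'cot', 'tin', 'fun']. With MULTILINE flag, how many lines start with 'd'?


With MULTILINE flag, ^ matches the start of each line.
Lines: ['run', 'cot', 'tin', 'fun']
Checking which lines start with 'd':
  Line 1: 'run' -> no
  Line 2: 'cot' -> no
  Line 3: 'tin' -> no
  Line 4: 'fun' -> no
Matching lines: []
Count: 0

0


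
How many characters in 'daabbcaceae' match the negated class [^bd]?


Negated class [^bd] matches any char NOT in {b, d}
Scanning 'daabbcaceae':
  pos 0: 'd' -> no (excluded)
  pos 1: 'a' -> MATCH
  pos 2: 'a' -> MATCH
  pos 3: 'b' -> no (excluded)
  pos 4: 'b' -> no (excluded)
  pos 5: 'c' -> MATCH
  pos 6: 'a' -> MATCH
  pos 7: 'c' -> MATCH
  pos 8: 'e' -> MATCH
  pos 9: 'a' -> MATCH
  pos 10: 'e' -> MATCH
Total matches: 8

8


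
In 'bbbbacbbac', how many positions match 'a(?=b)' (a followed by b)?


Lookahead 'a(?=b)' matches 'a' only when followed by 'b'.
String: 'bbbbacbbac'
Checking each position where char is 'a':
  pos 4: 'a' -> no (next='c')
  pos 8: 'a' -> no (next='c')
Matching positions: []
Count: 0

0


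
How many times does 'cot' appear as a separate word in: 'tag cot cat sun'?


Scanning each word for exact match 'cot':
  Word 1: 'tag' -> no
  Word 2: 'cot' -> MATCH
  Word 3: 'cat' -> no
  Word 4: 'sun' -> no
Total matches: 1

1


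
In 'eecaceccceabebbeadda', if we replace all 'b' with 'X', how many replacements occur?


re.sub('b', 'X', text) replaces every occurrence of 'b' with 'X'.
Text: 'eecaceccceabebbeadda'
Scanning for 'b':
  pos 11: 'b' -> replacement #1
  pos 13: 'b' -> replacement #2
  pos 14: 'b' -> replacement #3
Total replacements: 3

3


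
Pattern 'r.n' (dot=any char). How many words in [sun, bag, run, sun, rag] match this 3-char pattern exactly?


Pattern 'r.n' means: starts with 'r', any single char, ends with 'n'.
Checking each word (must be exactly 3 chars):
  'sun' (len=3): no
  'bag' (len=3): no
  'run' (len=3): MATCH
  'sun' (len=3): no
  'rag' (len=3): no
Matching words: ['run']
Total: 1

1


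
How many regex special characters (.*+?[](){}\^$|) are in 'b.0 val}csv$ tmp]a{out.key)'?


Regex special characters are: . * + ? [ ] ( ) { } \ ^ $ |
Scanning 'b.0 val}csv$ tmp]a{out.key)':
  pos 1: '.' -> SPECIAL
  pos 7: '}' -> SPECIAL
  pos 11: '$' -> SPECIAL
  pos 16: ']' -> SPECIAL
  pos 18: '{' -> SPECIAL
  pos 22: '.' -> SPECIAL
  pos 26: ')' -> SPECIAL
Special chars found: ['.', '}', '$', ']', '{', '.', ')']
Total: 7

7


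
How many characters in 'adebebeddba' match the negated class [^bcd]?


Negated class [^bcd] matches any char NOT in {b, c, d}
Scanning 'adebebeddba':
  pos 0: 'a' -> MATCH
  pos 1: 'd' -> no (excluded)
  pos 2: 'e' -> MATCH
  pos 3: 'b' -> no (excluded)
  pos 4: 'e' -> MATCH
  pos 5: 'b' -> no (excluded)
  pos 6: 'e' -> MATCH
  pos 7: 'd' -> no (excluded)
  pos 8: 'd' -> no (excluded)
  pos 9: 'b' -> no (excluded)
  pos 10: 'a' -> MATCH
Total matches: 5

5


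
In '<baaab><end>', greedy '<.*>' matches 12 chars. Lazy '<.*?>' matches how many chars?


Greedy '<.*>' tries to match as MUCH as possible.
Lazy '<.*?>' tries to match as LITTLE as possible.

String: '<baaab><end>'
Greedy '<.*>' starts at first '<' and extends to the LAST '>': '<baaab><end>' (12 chars)
Lazy '<.*?>' starts at first '<' and stops at the FIRST '>': '<baaab>' (7 chars)

7


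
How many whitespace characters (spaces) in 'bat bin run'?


\s matches whitespace characters (spaces, tabs, etc.).
Text: 'bat bin run'
This text has 3 words separated by spaces.
Number of spaces = number of words - 1 = 3 - 1 = 2

2


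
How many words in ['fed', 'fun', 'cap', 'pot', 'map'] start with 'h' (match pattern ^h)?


Pattern ^h anchors to start of word. Check which words begin with 'h':
  'fed' -> no
  'fun' -> no
  'cap' -> no
  'pot' -> no
  'map' -> no
Matching words: []
Count: 0

0


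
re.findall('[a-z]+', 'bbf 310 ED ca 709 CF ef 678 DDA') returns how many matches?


Pattern '[a-z]+' finds one or more lowercase letters.
Text: 'bbf 310 ED ca 709 CF ef 678 DDA'
Scanning for matches:
  Match 1: 'bbf'
  Match 2: 'ca'
  Match 3: 'ef'
Total matches: 3

3


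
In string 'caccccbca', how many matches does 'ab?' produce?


Pattern 'ab?' matches 'a' optionally followed by 'b'.
String: 'caccccbca'
Scanning left to right for 'a' then checking next char:
  Match 1: 'a' (a not followed by b)
  Match 2: 'a' (a not followed by b)
Total matches: 2

2


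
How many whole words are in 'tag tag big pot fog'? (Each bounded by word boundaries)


Word boundaries (\b) mark the start/end of each word.
Text: 'tag tag big pot fog'
Splitting by whitespace:
  Word 1: 'tag'
  Word 2: 'tag'
  Word 3: 'big'
  Word 4: 'pot'
  Word 5: 'fog'
Total whole words: 5

5


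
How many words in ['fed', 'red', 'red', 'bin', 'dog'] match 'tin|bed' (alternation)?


Alternation 'tin|bed' matches either 'tin' or 'bed'.
Checking each word:
  'fed' -> no
  'red' -> no
  'red' -> no
  'bin' -> no
  'dog' -> no
Matches: []
Count: 0

0


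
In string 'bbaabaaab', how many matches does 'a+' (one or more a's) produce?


Pattern 'a+' matches one or more consecutive a's.
String: 'bbaabaaab'
Scanning for runs of a:
  Match 1: 'aa' (length 2)
  Match 2: 'aaa' (length 3)
Total matches: 2

2


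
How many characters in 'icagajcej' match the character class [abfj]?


Character class [abfj] matches any of: {a, b, f, j}
Scanning string 'icagajcej' character by character:
  pos 0: 'i' -> no
  pos 1: 'c' -> no
  pos 2: 'a' -> MATCH
  pos 3: 'g' -> no
  pos 4: 'a' -> MATCH
  pos 5: 'j' -> MATCH
  pos 6: 'c' -> no
  pos 7: 'e' -> no
  pos 8: 'j' -> MATCH
Total matches: 4

4


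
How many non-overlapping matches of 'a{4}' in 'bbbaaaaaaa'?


Pattern 'a{4}' matches exactly 4 consecutive a's (greedy, non-overlapping).
String: 'bbbaaaaaaa'
Scanning for runs of a's:
  Run at pos 3: 'aaaaaaa' (length 7) -> 1 match(es)
Matches found: ['aaaa']
Total: 1

1


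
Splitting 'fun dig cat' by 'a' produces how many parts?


Splitting by 'a' breaks the string at each occurrence of the separator.
Text: 'fun dig cat'
Parts after split:
  Part 1: 'fun dig c'
  Part 2: 't'
Total parts: 2

2


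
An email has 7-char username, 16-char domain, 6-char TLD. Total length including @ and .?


An email address has format: username@domain.tld
Username length: 7
'@' character: 1
Domain length: 16
'.' character: 1
TLD length: 6
Total = 7 + 1 + 16 + 1 + 6 = 31

31


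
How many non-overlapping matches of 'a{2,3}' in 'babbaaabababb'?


Pattern 'a{2,3}' matches between 2 and 3 consecutive a's (greedy).
String: 'babbaaabababb'
Finding runs of a's and applying greedy matching:
  Run at pos 1: 'a' (length 1)
  Run at pos 4: 'aaa' (length 3)
  Run at pos 8: 'a' (length 1)
  Run at pos 10: 'a' (length 1)
Matches: ['aaa']
Count: 1

1


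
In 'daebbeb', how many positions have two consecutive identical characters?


Looking for consecutive identical characters in 'daebbeb':
  pos 0-1: 'd' vs 'a' -> different
  pos 1-2: 'a' vs 'e' -> different
  pos 2-3: 'e' vs 'b' -> different
  pos 3-4: 'b' vs 'b' -> MATCH ('bb')
  pos 4-5: 'b' vs 'e' -> different
  pos 5-6: 'e' vs 'b' -> different
Consecutive identical pairs: ['bb']
Count: 1

1


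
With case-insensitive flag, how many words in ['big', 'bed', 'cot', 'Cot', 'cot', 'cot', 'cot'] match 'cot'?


Case-insensitive matching: compare each word's lowercase form to 'cot'.
  'big' -> lower='big' -> no
  'bed' -> lower='bed' -> no
  'cot' -> lower='cot' -> MATCH
  'Cot' -> lower='cot' -> MATCH
  'cot' -> lower='cot' -> MATCH
  'cot' -> lower='cot' -> MATCH
  'cot' -> lower='cot' -> MATCH
Matches: ['cot', 'Cot', 'cot', 'cot', 'cot']
Count: 5

5


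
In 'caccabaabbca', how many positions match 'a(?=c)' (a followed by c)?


Lookahead 'a(?=c)' matches 'a' only when followed by 'c'.
String: 'caccabaabbca'
Checking each position where char is 'a':
  pos 1: 'a' -> MATCH (next='c')
  pos 4: 'a' -> no (next='b')
  pos 6: 'a' -> no (next='a')
  pos 7: 'a' -> no (next='b')
Matching positions: [1]
Count: 1

1


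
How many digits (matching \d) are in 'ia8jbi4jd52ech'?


\d matches any digit 0-9.
Scanning 'ia8jbi4jd52ech':
  pos 2: '8' -> DIGIT
  pos 6: '4' -> DIGIT
  pos 9: '5' -> DIGIT
  pos 10: '2' -> DIGIT
Digits found: ['8', '4', '5', '2']
Total: 4

4


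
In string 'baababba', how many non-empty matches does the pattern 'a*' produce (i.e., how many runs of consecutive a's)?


Pattern 'a*' matches zero or more a's. We want non-empty runs of consecutive a's.
String: 'baababba'
Walking through the string to find runs of a's:
  Run 1: positions 1-2 -> 'aa'
  Run 2: positions 4-4 -> 'a'
  Run 3: positions 7-7 -> 'a'
Non-empty runs found: ['aa', 'a', 'a']
Count: 3

3


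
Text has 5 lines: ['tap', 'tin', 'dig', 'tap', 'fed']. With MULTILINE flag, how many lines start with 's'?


With MULTILINE flag, ^ matches the start of each line.
Lines: ['tap', 'tin', 'dig', 'tap', 'fed']
Checking which lines start with 's':
  Line 1: 'tap' -> no
  Line 2: 'tin' -> no
  Line 3: 'dig' -> no
  Line 4: 'tap' -> no
  Line 5: 'fed' -> no
Matching lines: []
Count: 0

0


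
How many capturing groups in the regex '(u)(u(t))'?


To count capturing groups, count each '(' that starts a group.
Pattern: '(u)(u(t))'
Walking through the pattern:
  Position 0: '(' -> group #1
  Position 3: '(' -> group #2
  Position 5: '(' -> group #3
Total capturing groups: 3

3


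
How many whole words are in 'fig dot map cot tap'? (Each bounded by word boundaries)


Word boundaries (\b) mark the start/end of each word.
Text: 'fig dot map cot tap'
Splitting by whitespace:
  Word 1: 'fig'
  Word 2: 'dot'
  Word 3: 'map'
  Word 4: 'cot'
  Word 5: 'tap'
Total whole words: 5

5


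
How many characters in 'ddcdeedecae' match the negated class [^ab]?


Negated class [^ab] matches any char NOT in {a, b}
Scanning 'ddcdeedecae':
  pos 0: 'd' -> MATCH
  pos 1: 'd' -> MATCH
  pos 2: 'c' -> MATCH
  pos 3: 'd' -> MATCH
  pos 4: 'e' -> MATCH
  pos 5: 'e' -> MATCH
  pos 6: 'd' -> MATCH
  pos 7: 'e' -> MATCH
  pos 8: 'c' -> MATCH
  pos 9: 'a' -> no (excluded)
  pos 10: 'e' -> MATCH
Total matches: 10

10


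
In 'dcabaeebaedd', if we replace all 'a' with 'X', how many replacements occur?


re.sub('a', 'X', text) replaces every occurrence of 'a' with 'X'.
Text: 'dcabaeebaedd'
Scanning for 'a':
  pos 2: 'a' -> replacement #1
  pos 4: 'a' -> replacement #2
  pos 8: 'a' -> replacement #3
Total replacements: 3

3


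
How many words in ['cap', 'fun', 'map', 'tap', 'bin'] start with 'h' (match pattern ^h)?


Pattern ^h anchors to start of word. Check which words begin with 'h':
  'cap' -> no
  'fun' -> no
  'map' -> no
  'tap' -> no
  'bin' -> no
Matching words: []
Count: 0

0


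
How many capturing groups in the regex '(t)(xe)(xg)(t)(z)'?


To count capturing groups, count each '(' that starts a group.
Pattern: '(t)(xe)(xg)(t)(z)'
Walking through the pattern:
  Position 0: '(' -> group #1
  Position 3: '(' -> group #2
  Position 7: '(' -> group #3
  Position 11: '(' -> group #4
  Position 14: '(' -> group #5
Total capturing groups: 5

5


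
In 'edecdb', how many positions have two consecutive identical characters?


Looking for consecutive identical characters in 'edecdb':
  pos 0-1: 'e' vs 'd' -> different
  pos 1-2: 'd' vs 'e' -> different
  pos 2-3: 'e' vs 'c' -> different
  pos 3-4: 'c' vs 'd' -> different
  pos 4-5: 'd' vs 'b' -> different
Consecutive identical pairs: []
Count: 0

0


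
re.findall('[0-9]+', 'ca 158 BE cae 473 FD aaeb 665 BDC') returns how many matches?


Pattern '[0-9]+' finds one or more digits.
Text: 'ca 158 BE cae 473 FD aaeb 665 BDC'
Scanning for matches:
  Match 1: '158'
  Match 2: '473'
  Match 3: '665'
Total matches: 3

3


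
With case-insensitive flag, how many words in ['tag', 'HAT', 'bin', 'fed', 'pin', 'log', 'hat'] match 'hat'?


Case-insensitive matching: compare each word's lowercase form to 'hat'.
  'tag' -> lower='tag' -> no
  'HAT' -> lower='hat' -> MATCH
  'bin' -> lower='bin' -> no
  'fed' -> lower='fed' -> no
  'pin' -> lower='pin' -> no
  'log' -> lower='log' -> no
  'hat' -> lower='hat' -> MATCH
Matches: ['HAT', 'hat']
Count: 2

2


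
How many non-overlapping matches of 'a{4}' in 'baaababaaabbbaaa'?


Pattern 'a{4}' matches exactly 4 consecutive a's (greedy, non-overlapping).
String: 'baaababaaabbbaaa'
Scanning for runs of a's:
  Run at pos 1: 'aaa' (length 3) -> 0 match(es)
  Run at pos 5: 'a' (length 1) -> 0 match(es)
  Run at pos 7: 'aaa' (length 3) -> 0 match(es)
  Run at pos 13: 'aaa' (length 3) -> 0 match(es)
Matches found: []
Total: 0

0


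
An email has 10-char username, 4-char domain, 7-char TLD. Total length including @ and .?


An email address has format: username@domain.tld
Username length: 10
'@' character: 1
Domain length: 4
'.' character: 1
TLD length: 7
Total = 10 + 1 + 4 + 1 + 7 = 23

23


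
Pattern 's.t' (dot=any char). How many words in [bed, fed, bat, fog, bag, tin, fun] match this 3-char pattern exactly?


Pattern 's.t' means: starts with 's', any single char, ends with 't'.
Checking each word (must be exactly 3 chars):
  'bed' (len=3): no
  'fed' (len=3): no
  'bat' (len=3): no
  'fog' (len=3): no
  'bag' (len=3): no
  'tin' (len=3): no
  'fun' (len=3): no
Matching words: []
Total: 0

0


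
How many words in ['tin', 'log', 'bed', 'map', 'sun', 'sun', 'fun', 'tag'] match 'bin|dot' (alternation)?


Alternation 'bin|dot' matches either 'bin' or 'dot'.
Checking each word:
  'tin' -> no
  'log' -> no
  'bed' -> no
  'map' -> no
  'sun' -> no
  'sun' -> no
  'fun' -> no
  'tag' -> no
Matches: []
Count: 0

0


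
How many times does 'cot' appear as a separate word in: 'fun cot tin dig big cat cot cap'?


Scanning each word for exact match 'cot':
  Word 1: 'fun' -> no
  Word 2: 'cot' -> MATCH
  Word 3: 'tin' -> no
  Word 4: 'dig' -> no
  Word 5: 'big' -> no
  Word 6: 'cat' -> no
  Word 7: 'cot' -> MATCH
  Word 8: 'cap' -> no
Total matches: 2

2


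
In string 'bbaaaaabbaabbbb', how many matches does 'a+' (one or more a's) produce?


Pattern 'a+' matches one or more consecutive a's.
String: 'bbaaaaabbaabbbb'
Scanning for runs of a:
  Match 1: 'aaaaa' (length 5)
  Match 2: 'aa' (length 2)
Total matches: 2

2


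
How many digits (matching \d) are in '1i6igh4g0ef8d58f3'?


\d matches any digit 0-9.
Scanning '1i6igh4g0ef8d58f3':
  pos 0: '1' -> DIGIT
  pos 2: '6' -> DIGIT
  pos 6: '4' -> DIGIT
  pos 8: '0' -> DIGIT
  pos 11: '8' -> DIGIT
  pos 13: '5' -> DIGIT
  pos 14: '8' -> DIGIT
  pos 16: '3' -> DIGIT
Digits found: ['1', '6', '4', '0', '8', '5', '8', '3']
Total: 8

8


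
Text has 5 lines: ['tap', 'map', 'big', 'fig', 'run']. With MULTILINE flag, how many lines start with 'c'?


With MULTILINE flag, ^ matches the start of each line.
Lines: ['tap', 'map', 'big', 'fig', 'run']
Checking which lines start with 'c':
  Line 1: 'tap' -> no
  Line 2: 'map' -> no
  Line 3: 'big' -> no
  Line 4: 'fig' -> no
  Line 5: 'run' -> no
Matching lines: []
Count: 0

0


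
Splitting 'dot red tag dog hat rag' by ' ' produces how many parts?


Splitting by ' ' breaks the string at each occurrence of the separator.
Text: 'dot red tag dog hat rag'
Parts after split:
  Part 1: 'dot'
  Part 2: 'red'
  Part 3: 'tag'
  Part 4: 'dog'
  Part 5: 'hat'
  Part 6: 'rag'
Total parts: 6

6


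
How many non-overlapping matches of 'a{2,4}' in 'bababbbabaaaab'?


Pattern 'a{2,4}' matches between 2 and 4 consecutive a's (greedy).
String: 'bababbbabaaaab'
Finding runs of a's and applying greedy matching:
  Run at pos 1: 'a' (length 1)
  Run at pos 3: 'a' (length 1)
  Run at pos 7: 'a' (length 1)
  Run at pos 9: 'aaaa' (length 4)
Matches: ['aaaa']
Count: 1

1


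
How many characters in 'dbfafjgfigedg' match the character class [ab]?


Character class [ab] matches any of: {a, b}
Scanning string 'dbfafjgfigedg' character by character:
  pos 0: 'd' -> no
  pos 1: 'b' -> MATCH
  pos 2: 'f' -> no
  pos 3: 'a' -> MATCH
  pos 4: 'f' -> no
  pos 5: 'j' -> no
  pos 6: 'g' -> no
  pos 7: 'f' -> no
  pos 8: 'i' -> no
  pos 9: 'g' -> no
  pos 10: 'e' -> no
  pos 11: 'd' -> no
  pos 12: 'g' -> no
Total matches: 2

2
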